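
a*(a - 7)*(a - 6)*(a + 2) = a^4 - 11*a^3 + 16*a^2 + 84*a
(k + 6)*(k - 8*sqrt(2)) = k^2 - 8*sqrt(2)*k + 6*k - 48*sqrt(2)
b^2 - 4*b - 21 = (b - 7)*(b + 3)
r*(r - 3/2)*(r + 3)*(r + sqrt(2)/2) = r^4 + sqrt(2)*r^3/2 + 3*r^3/2 - 9*r^2/2 + 3*sqrt(2)*r^2/4 - 9*sqrt(2)*r/4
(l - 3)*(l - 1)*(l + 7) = l^3 + 3*l^2 - 25*l + 21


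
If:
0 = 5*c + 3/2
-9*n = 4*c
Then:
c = -3/10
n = 2/15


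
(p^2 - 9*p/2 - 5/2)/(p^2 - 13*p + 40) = (p + 1/2)/(p - 8)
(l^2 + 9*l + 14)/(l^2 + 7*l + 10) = (l + 7)/(l + 5)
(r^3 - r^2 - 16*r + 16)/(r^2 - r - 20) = (r^2 - 5*r + 4)/(r - 5)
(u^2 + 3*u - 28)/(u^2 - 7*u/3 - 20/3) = 3*(u + 7)/(3*u + 5)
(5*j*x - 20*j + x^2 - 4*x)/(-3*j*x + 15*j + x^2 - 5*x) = (-5*j*x + 20*j - x^2 + 4*x)/(3*j*x - 15*j - x^2 + 5*x)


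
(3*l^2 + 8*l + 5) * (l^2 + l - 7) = 3*l^4 + 11*l^3 - 8*l^2 - 51*l - 35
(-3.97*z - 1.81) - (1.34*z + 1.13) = -5.31*z - 2.94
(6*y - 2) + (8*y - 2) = 14*y - 4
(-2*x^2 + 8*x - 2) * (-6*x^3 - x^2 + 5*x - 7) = 12*x^5 - 46*x^4 - 6*x^3 + 56*x^2 - 66*x + 14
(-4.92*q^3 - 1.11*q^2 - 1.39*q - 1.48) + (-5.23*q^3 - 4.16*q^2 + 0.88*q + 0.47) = -10.15*q^3 - 5.27*q^2 - 0.51*q - 1.01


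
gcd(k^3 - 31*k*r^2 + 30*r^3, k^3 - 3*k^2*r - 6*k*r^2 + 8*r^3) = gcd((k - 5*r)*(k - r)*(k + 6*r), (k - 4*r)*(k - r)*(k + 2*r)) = -k + r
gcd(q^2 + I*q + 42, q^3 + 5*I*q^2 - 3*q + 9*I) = 1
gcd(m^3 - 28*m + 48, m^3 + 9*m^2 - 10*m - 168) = m^2 + 2*m - 24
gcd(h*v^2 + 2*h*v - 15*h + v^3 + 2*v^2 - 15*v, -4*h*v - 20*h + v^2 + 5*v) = v + 5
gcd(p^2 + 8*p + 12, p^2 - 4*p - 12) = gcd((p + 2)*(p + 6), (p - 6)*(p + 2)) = p + 2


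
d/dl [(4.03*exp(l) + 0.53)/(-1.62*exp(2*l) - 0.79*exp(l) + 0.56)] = (6.5286*exp(2*l) + 1.7172*exp(l) + 2.6755)*exp(l)/(2.6244*exp(4*l) + 2.5596*exp(3*l) - 1.1903*exp(2*l) - 0.8848*exp(l) + 0.3136)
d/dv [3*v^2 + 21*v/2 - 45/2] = 6*v + 21/2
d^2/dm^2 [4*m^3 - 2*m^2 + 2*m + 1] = 24*m - 4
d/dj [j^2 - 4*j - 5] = 2*j - 4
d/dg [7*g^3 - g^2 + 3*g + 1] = 21*g^2 - 2*g + 3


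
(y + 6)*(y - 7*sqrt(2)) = y^2 - 7*sqrt(2)*y + 6*y - 42*sqrt(2)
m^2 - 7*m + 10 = (m - 5)*(m - 2)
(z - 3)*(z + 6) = z^2 + 3*z - 18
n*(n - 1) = n^2 - n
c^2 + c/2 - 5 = (c - 2)*(c + 5/2)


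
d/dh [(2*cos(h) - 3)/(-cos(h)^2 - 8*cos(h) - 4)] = 2*(sin(h)^2 + 3*cos(h) + 15)*sin(h)/(cos(h)^2 + 8*cos(h) + 4)^2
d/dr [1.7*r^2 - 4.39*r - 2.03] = 3.4*r - 4.39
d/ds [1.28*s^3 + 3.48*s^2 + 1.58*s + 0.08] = 3.84*s^2 + 6.96*s + 1.58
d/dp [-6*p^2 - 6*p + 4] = -12*p - 6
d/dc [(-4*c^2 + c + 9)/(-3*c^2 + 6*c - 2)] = 7*(-3*c^2 + 10*c - 8)/(9*c^4 - 36*c^3 + 48*c^2 - 24*c + 4)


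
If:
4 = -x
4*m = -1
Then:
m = -1/4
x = -4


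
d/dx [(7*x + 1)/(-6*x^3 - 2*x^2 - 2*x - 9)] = (84*x^3 + 32*x^2 + 4*x - 61)/(36*x^6 + 24*x^5 + 28*x^4 + 116*x^3 + 40*x^2 + 36*x + 81)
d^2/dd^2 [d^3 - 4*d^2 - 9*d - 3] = 6*d - 8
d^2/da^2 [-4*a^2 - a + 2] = -8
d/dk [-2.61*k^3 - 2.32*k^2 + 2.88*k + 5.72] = -7.83*k^2 - 4.64*k + 2.88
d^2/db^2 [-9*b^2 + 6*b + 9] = -18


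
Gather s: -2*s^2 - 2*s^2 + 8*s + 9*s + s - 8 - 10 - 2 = -4*s^2 + 18*s - 20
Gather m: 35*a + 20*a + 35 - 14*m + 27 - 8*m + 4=55*a - 22*m + 66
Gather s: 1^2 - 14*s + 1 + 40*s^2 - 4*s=40*s^2 - 18*s + 2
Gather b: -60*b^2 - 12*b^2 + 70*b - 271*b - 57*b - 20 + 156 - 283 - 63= -72*b^2 - 258*b - 210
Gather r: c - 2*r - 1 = c - 2*r - 1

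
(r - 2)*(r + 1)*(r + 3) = r^3 + 2*r^2 - 5*r - 6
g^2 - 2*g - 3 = (g - 3)*(g + 1)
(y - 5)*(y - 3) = y^2 - 8*y + 15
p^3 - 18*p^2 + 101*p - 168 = (p - 8)*(p - 7)*(p - 3)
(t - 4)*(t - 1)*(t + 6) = t^3 + t^2 - 26*t + 24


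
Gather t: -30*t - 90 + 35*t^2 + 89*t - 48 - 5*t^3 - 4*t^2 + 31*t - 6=-5*t^3 + 31*t^2 + 90*t - 144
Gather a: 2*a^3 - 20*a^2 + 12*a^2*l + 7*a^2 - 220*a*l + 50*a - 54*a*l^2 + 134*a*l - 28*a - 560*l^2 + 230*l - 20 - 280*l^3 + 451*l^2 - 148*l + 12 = 2*a^3 + a^2*(12*l - 13) + a*(-54*l^2 - 86*l + 22) - 280*l^3 - 109*l^2 + 82*l - 8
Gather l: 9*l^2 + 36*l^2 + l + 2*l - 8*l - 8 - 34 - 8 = 45*l^2 - 5*l - 50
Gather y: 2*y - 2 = 2*y - 2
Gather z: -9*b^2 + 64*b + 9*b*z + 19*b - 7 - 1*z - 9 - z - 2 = -9*b^2 + 83*b + z*(9*b - 2) - 18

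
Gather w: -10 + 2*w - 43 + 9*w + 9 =11*w - 44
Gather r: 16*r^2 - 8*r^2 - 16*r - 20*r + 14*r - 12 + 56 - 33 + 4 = 8*r^2 - 22*r + 15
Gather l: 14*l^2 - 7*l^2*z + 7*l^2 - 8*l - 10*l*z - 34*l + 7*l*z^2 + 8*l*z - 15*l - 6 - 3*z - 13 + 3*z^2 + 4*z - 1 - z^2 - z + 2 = l^2*(21 - 7*z) + l*(7*z^2 - 2*z - 57) + 2*z^2 - 18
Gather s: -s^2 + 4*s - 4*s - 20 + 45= 25 - s^2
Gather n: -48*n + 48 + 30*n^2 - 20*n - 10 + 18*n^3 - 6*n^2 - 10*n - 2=18*n^3 + 24*n^2 - 78*n + 36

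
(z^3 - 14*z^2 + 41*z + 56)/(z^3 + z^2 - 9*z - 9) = (z^2 - 15*z + 56)/(z^2 - 9)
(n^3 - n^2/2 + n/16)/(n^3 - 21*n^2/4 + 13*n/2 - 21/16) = n*(4*n - 1)/(4*n^2 - 20*n + 21)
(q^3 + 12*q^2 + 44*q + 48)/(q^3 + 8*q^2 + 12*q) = (q + 4)/q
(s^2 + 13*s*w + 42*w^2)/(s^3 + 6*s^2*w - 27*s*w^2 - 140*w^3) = (s + 6*w)/(s^2 - s*w - 20*w^2)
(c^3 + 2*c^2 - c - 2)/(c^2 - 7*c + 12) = (c^3 + 2*c^2 - c - 2)/(c^2 - 7*c + 12)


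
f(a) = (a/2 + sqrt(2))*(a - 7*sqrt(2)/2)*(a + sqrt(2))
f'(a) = (a/2 + sqrt(2))*(a - 7*sqrt(2)/2) + (a/2 + sqrt(2))*(a + sqrt(2)) + (a - 7*sqrt(2)/2)*(a + sqrt(2))/2 = 3*a^2/2 - sqrt(2)*a/2 - 17/2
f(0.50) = -14.18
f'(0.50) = -8.48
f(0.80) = -16.67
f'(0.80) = -8.11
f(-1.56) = 0.60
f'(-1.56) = -3.75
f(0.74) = -16.18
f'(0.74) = -8.20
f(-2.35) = 1.63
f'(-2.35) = 1.45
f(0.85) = -17.07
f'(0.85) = -8.02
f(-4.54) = -25.39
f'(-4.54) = 25.63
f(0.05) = -10.33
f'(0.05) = -8.53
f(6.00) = 34.37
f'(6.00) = 41.26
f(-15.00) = -1649.45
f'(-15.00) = 339.61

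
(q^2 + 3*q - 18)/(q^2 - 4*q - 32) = (-q^2 - 3*q + 18)/(-q^2 + 4*q + 32)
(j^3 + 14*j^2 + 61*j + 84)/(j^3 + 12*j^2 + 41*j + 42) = (j + 4)/(j + 2)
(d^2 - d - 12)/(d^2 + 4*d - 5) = (d^2 - d - 12)/(d^2 + 4*d - 5)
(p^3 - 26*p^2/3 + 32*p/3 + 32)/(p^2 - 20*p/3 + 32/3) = (3*p^2 - 14*p - 24)/(3*p - 8)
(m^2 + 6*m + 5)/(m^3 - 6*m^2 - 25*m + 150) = (m + 1)/(m^2 - 11*m + 30)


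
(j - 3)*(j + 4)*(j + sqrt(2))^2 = j^4 + j^3 + 2*sqrt(2)*j^3 - 10*j^2 + 2*sqrt(2)*j^2 - 24*sqrt(2)*j + 2*j - 24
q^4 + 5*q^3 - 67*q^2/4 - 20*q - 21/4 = (q - 3)*(q + 1/2)^2*(q + 7)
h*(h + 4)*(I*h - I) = I*h^3 + 3*I*h^2 - 4*I*h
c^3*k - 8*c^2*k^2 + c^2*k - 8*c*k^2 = c*(c - 8*k)*(c*k + k)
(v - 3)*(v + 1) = v^2 - 2*v - 3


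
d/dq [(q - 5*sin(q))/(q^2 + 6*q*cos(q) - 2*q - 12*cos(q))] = ((1 - 5*cos(q))*(q^2 + 6*q*cos(q) - 2*q - 12*cos(q)) - 2*(q - 5*sin(q))*(-3*q*sin(q) + q + 6*sin(q) + 3*cos(q) - 1))/((q - 2)^2*(q + 6*cos(q))^2)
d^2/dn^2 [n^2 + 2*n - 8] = 2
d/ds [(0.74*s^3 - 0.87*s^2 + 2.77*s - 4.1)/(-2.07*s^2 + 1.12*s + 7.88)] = (-1.5318*s^4 + 1.6576*s^3 + 22.2531*s^2 - 30.6852*s + 26.4196)/(4.2849*s^4 - 4.6368*s^3 - 31.3688*s^2 + 17.6512*s + 62.0944)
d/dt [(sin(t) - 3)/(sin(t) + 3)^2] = (9 - sin(t))*cos(t)/(sin(t) + 3)^3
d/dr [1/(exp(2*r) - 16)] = -2*exp(2*r)/(exp(2*r) - 16)^2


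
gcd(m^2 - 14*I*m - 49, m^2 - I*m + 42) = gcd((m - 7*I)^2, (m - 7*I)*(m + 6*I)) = m - 7*I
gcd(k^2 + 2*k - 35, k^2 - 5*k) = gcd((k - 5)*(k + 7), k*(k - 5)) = k - 5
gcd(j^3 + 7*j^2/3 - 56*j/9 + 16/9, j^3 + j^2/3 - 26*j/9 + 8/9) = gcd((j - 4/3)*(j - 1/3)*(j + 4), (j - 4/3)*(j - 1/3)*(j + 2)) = j^2 - 5*j/3 + 4/9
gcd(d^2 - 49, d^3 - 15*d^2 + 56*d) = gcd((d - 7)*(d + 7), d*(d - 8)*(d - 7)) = d - 7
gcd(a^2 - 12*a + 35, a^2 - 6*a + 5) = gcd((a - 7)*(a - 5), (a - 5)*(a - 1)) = a - 5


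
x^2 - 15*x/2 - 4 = (x - 8)*(x + 1/2)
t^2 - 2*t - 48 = (t - 8)*(t + 6)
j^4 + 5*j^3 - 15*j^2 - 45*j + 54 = (j - 3)*(j - 1)*(j + 3)*(j + 6)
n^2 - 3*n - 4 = (n - 4)*(n + 1)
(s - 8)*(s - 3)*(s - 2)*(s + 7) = s^4 - 6*s^3 - 45*s^2 + 274*s - 336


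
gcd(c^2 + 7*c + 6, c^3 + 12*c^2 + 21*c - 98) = 1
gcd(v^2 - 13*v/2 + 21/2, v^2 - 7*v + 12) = v - 3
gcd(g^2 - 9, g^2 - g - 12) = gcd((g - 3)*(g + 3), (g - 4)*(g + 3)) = g + 3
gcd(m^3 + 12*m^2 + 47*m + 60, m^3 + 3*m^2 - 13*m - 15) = m + 5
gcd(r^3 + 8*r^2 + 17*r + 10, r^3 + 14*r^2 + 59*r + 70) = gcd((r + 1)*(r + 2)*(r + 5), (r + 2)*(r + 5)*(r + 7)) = r^2 + 7*r + 10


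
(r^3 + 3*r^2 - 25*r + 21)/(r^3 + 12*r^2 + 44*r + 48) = (r^3 + 3*r^2 - 25*r + 21)/(r^3 + 12*r^2 + 44*r + 48)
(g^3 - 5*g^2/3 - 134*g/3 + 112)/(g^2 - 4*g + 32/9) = 3*(g^2 + g - 42)/(3*g - 4)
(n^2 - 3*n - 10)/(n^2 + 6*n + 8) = (n - 5)/(n + 4)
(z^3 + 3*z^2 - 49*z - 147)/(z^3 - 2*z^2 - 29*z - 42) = (z + 7)/(z + 2)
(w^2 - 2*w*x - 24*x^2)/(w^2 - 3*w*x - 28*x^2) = (-w + 6*x)/(-w + 7*x)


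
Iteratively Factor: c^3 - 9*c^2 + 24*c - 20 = (c - 2)*(c^2 - 7*c + 10) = (c - 5)*(c - 2)*(c - 2)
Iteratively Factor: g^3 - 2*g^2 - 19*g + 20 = (g - 1)*(g^2 - g - 20) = (g - 1)*(g + 4)*(g - 5)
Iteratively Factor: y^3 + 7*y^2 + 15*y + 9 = (y + 3)*(y^2 + 4*y + 3) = (y + 1)*(y + 3)*(y + 3)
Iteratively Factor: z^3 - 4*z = (z)*(z^2 - 4) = z*(z + 2)*(z - 2)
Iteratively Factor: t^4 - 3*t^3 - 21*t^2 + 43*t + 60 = (t - 5)*(t^3 + 2*t^2 - 11*t - 12) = (t - 5)*(t + 1)*(t^2 + t - 12) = (t - 5)*(t - 3)*(t + 1)*(t + 4)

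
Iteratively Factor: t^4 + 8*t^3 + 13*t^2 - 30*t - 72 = (t - 2)*(t^3 + 10*t^2 + 33*t + 36) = (t - 2)*(t + 3)*(t^2 + 7*t + 12) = (t - 2)*(t + 3)*(t + 4)*(t + 3)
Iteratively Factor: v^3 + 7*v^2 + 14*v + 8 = (v + 4)*(v^2 + 3*v + 2) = (v + 2)*(v + 4)*(v + 1)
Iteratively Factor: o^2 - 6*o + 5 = (o - 1)*(o - 5)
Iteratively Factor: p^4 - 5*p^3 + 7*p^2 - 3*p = (p - 3)*(p^3 - 2*p^2 + p) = (p - 3)*(p - 1)*(p^2 - p) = (p - 3)*(p - 1)^2*(p)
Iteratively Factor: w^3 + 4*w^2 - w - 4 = (w - 1)*(w^2 + 5*w + 4) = (w - 1)*(w + 1)*(w + 4)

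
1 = 1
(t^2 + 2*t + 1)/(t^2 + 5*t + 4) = (t + 1)/(t + 4)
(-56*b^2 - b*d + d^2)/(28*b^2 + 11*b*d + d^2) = (-8*b + d)/(4*b + d)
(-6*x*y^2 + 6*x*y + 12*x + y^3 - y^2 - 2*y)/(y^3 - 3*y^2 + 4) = (-6*x + y)/(y - 2)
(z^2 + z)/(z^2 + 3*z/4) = 4*(z + 1)/(4*z + 3)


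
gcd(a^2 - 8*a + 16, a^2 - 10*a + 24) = a - 4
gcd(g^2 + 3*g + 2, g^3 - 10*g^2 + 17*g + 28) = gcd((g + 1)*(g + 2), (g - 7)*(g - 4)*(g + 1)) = g + 1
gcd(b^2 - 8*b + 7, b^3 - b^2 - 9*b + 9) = b - 1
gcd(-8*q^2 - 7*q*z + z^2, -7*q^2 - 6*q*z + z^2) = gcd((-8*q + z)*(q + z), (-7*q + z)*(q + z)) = q + z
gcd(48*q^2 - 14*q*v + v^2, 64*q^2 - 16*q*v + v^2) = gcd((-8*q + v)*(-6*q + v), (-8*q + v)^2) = 8*q - v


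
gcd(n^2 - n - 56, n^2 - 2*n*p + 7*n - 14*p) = n + 7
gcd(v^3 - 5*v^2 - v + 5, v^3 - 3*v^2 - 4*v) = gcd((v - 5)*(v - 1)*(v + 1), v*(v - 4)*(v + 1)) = v + 1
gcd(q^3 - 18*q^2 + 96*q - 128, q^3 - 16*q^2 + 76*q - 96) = q^2 - 10*q + 16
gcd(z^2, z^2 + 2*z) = z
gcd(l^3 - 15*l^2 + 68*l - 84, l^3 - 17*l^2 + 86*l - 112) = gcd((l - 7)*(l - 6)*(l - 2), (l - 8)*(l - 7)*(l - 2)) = l^2 - 9*l + 14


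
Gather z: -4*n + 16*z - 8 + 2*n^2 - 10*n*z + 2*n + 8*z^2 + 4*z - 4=2*n^2 - 2*n + 8*z^2 + z*(20 - 10*n) - 12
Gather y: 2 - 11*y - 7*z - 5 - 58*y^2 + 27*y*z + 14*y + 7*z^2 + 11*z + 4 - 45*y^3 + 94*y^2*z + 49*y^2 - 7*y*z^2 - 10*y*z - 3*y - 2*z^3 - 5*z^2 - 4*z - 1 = -45*y^3 + y^2*(94*z - 9) + y*(-7*z^2 + 17*z) - 2*z^3 + 2*z^2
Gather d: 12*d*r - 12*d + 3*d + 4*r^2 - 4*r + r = d*(12*r - 9) + 4*r^2 - 3*r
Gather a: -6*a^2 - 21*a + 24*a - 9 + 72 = -6*a^2 + 3*a + 63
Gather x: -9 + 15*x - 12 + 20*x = 35*x - 21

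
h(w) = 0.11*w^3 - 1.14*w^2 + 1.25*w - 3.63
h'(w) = 0.33*w^2 - 2.28*w + 1.25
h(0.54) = -3.27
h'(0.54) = 0.12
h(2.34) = -5.54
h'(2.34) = -2.28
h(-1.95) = -11.22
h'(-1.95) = 6.95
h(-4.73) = -46.69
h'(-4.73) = 19.42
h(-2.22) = -13.23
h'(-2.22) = 7.94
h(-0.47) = -4.48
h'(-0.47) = 2.39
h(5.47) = -12.90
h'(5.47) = -1.35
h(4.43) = -10.90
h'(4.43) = -2.37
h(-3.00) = -20.61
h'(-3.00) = 11.06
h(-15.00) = -650.13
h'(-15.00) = 109.70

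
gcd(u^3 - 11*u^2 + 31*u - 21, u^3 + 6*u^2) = 1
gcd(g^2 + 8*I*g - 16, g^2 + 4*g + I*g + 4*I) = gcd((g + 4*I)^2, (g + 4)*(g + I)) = 1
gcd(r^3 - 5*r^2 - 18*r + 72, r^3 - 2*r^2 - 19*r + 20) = r + 4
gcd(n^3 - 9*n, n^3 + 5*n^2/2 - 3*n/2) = n^2 + 3*n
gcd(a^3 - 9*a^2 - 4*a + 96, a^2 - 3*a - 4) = a - 4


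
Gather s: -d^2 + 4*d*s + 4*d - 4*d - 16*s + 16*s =-d^2 + 4*d*s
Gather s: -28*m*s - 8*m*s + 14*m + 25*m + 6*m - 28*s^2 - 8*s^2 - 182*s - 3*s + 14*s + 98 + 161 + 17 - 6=45*m - 36*s^2 + s*(-36*m - 171) + 270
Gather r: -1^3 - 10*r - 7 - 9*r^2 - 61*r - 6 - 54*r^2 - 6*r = -63*r^2 - 77*r - 14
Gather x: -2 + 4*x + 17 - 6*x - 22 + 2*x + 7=0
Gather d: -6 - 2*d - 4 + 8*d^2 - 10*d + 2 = 8*d^2 - 12*d - 8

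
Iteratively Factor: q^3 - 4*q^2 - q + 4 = (q - 4)*(q^2 - 1) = (q - 4)*(q - 1)*(q + 1)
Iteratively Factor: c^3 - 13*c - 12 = (c + 1)*(c^2 - c - 12) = (c + 1)*(c + 3)*(c - 4)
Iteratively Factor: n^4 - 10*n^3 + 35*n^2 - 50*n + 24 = (n - 3)*(n^3 - 7*n^2 + 14*n - 8) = (n - 4)*(n - 3)*(n^2 - 3*n + 2) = (n - 4)*(n - 3)*(n - 1)*(n - 2)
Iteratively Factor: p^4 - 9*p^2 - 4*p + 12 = (p - 1)*(p^3 + p^2 - 8*p - 12) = (p - 1)*(p + 2)*(p^2 - p - 6) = (p - 3)*(p - 1)*(p + 2)*(p + 2)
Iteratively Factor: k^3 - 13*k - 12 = (k + 1)*(k^2 - k - 12) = (k + 1)*(k + 3)*(k - 4)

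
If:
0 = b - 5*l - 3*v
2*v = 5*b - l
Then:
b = 7*v/24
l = -13*v/24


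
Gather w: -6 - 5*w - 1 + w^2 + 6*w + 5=w^2 + w - 2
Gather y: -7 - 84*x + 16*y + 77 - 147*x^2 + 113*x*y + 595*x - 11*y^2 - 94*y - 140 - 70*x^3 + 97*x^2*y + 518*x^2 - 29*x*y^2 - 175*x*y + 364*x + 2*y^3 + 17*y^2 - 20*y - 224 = -70*x^3 + 371*x^2 + 875*x + 2*y^3 + y^2*(6 - 29*x) + y*(97*x^2 - 62*x - 98) - 294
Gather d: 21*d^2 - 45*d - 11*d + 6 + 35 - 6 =21*d^2 - 56*d + 35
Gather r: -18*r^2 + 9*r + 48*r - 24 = -18*r^2 + 57*r - 24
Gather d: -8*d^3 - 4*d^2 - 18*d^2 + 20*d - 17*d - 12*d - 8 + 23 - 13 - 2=-8*d^3 - 22*d^2 - 9*d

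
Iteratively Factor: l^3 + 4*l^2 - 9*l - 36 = (l - 3)*(l^2 + 7*l + 12) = (l - 3)*(l + 4)*(l + 3)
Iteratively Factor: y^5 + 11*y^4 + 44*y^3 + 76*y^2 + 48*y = (y + 2)*(y^4 + 9*y^3 + 26*y^2 + 24*y) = (y + 2)*(y + 4)*(y^3 + 5*y^2 + 6*y) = y*(y + 2)*(y + 4)*(y^2 + 5*y + 6) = y*(y + 2)*(y + 3)*(y + 4)*(y + 2)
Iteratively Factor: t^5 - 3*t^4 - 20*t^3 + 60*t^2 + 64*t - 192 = (t - 4)*(t^4 + t^3 - 16*t^2 - 4*t + 48) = (t - 4)*(t + 2)*(t^3 - t^2 - 14*t + 24) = (t - 4)*(t - 3)*(t + 2)*(t^2 + 2*t - 8) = (t - 4)*(t - 3)*(t - 2)*(t + 2)*(t + 4)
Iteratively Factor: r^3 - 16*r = (r + 4)*(r^2 - 4*r) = (r - 4)*(r + 4)*(r)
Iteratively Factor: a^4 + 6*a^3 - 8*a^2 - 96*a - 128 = (a - 4)*(a^3 + 10*a^2 + 32*a + 32) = (a - 4)*(a + 4)*(a^2 + 6*a + 8) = (a - 4)*(a + 4)^2*(a + 2)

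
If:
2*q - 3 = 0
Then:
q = 3/2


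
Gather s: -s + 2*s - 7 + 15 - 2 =s + 6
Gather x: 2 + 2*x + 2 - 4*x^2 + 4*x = -4*x^2 + 6*x + 4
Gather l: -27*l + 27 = 27 - 27*l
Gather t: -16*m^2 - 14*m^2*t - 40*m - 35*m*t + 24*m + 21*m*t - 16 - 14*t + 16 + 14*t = -16*m^2 - 16*m + t*(-14*m^2 - 14*m)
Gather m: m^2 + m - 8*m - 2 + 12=m^2 - 7*m + 10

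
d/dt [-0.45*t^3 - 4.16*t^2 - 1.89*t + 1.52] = -1.35*t^2 - 8.32*t - 1.89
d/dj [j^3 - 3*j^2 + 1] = 3*j*(j - 2)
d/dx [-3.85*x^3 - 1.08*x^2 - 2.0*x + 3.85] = -11.55*x^2 - 2.16*x - 2.0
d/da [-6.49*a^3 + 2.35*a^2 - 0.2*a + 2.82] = -19.47*a^2 + 4.7*a - 0.2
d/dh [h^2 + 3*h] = 2*h + 3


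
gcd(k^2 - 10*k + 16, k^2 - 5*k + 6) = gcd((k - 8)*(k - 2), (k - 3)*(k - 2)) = k - 2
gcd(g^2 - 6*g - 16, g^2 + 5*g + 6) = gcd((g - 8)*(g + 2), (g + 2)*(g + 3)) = g + 2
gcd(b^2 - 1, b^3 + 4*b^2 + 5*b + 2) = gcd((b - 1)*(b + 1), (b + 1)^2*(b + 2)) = b + 1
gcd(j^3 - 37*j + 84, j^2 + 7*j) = j + 7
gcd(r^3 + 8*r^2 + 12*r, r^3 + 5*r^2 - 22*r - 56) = r + 2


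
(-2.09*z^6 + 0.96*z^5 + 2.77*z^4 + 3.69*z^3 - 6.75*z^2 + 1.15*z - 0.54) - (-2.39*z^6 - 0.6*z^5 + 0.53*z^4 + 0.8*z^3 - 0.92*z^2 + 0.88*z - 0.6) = 0.3*z^6 + 1.56*z^5 + 2.24*z^4 + 2.89*z^3 - 5.83*z^2 + 0.27*z + 0.0599999999999999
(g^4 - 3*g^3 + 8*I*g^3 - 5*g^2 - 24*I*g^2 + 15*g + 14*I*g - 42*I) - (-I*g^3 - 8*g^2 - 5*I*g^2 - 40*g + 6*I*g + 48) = g^4 - 3*g^3 + 9*I*g^3 + 3*g^2 - 19*I*g^2 + 55*g + 8*I*g - 48 - 42*I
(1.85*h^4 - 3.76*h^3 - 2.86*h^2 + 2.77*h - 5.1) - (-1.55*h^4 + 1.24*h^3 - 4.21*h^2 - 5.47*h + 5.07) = 3.4*h^4 - 5.0*h^3 + 1.35*h^2 + 8.24*h - 10.17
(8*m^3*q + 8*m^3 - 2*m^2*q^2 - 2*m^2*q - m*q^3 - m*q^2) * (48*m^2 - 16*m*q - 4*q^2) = 384*m^5*q + 384*m^5 - 224*m^4*q^2 - 224*m^4*q - 48*m^3*q^3 - 48*m^3*q^2 + 24*m^2*q^4 + 24*m^2*q^3 + 4*m*q^5 + 4*m*q^4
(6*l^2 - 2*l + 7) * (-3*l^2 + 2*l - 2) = -18*l^4 + 18*l^3 - 37*l^2 + 18*l - 14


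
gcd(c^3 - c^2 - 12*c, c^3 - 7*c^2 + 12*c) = c^2 - 4*c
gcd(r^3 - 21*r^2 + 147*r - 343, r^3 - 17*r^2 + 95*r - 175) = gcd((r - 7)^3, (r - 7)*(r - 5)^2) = r - 7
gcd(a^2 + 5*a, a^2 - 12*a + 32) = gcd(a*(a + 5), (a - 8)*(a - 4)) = 1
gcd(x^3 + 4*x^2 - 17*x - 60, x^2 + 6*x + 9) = x + 3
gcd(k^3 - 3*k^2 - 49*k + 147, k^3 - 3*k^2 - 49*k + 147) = k^3 - 3*k^2 - 49*k + 147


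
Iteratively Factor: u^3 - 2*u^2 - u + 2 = (u + 1)*(u^2 - 3*u + 2) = (u - 2)*(u + 1)*(u - 1)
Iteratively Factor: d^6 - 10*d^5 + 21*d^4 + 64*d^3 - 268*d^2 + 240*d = (d)*(d^5 - 10*d^4 + 21*d^3 + 64*d^2 - 268*d + 240) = d*(d - 5)*(d^4 - 5*d^3 - 4*d^2 + 44*d - 48) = d*(d - 5)*(d + 3)*(d^3 - 8*d^2 + 20*d - 16) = d*(d - 5)*(d - 2)*(d + 3)*(d^2 - 6*d + 8) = d*(d - 5)*(d - 2)^2*(d + 3)*(d - 4)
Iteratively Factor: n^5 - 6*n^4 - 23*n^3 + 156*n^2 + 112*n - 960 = (n + 4)*(n^4 - 10*n^3 + 17*n^2 + 88*n - 240) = (n - 4)*(n + 4)*(n^3 - 6*n^2 - 7*n + 60) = (n - 4)*(n + 3)*(n + 4)*(n^2 - 9*n + 20) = (n - 5)*(n - 4)*(n + 3)*(n + 4)*(n - 4)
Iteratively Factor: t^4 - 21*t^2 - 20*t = (t)*(t^3 - 21*t - 20) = t*(t - 5)*(t^2 + 5*t + 4) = t*(t - 5)*(t + 1)*(t + 4)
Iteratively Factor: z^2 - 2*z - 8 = (z + 2)*(z - 4)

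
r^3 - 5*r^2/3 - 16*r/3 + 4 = (r - 3)*(r - 2/3)*(r + 2)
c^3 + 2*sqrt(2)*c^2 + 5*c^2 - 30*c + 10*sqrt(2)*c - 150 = (c + 5)*(c - 3*sqrt(2))*(c + 5*sqrt(2))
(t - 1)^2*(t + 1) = t^3 - t^2 - t + 1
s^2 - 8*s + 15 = (s - 5)*(s - 3)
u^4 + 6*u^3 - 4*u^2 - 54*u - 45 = (u - 3)*(u + 1)*(u + 3)*(u + 5)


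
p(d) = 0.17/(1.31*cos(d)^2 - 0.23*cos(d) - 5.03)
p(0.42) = -0.04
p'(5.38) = -0.01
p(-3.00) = -0.05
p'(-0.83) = -0.01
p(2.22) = -0.04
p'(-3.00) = 0.01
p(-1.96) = -0.04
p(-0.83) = -0.04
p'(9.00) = -0.01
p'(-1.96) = 0.01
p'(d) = 0.17*(2.62*sin(d)*cos(d) - 0.23*sin(d))/(1.31*cos(d)^2 - 0.23*cos(d) - 5.03)^2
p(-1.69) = -0.03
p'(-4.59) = -0.00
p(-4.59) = -0.03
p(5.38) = -0.04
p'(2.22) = -0.01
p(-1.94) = -0.04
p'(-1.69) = 0.00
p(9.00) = -0.05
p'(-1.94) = 0.01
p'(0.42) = 0.01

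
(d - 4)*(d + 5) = d^2 + d - 20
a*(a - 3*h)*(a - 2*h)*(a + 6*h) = a^4 + a^3*h - 24*a^2*h^2 + 36*a*h^3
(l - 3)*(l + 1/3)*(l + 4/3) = l^3 - 4*l^2/3 - 41*l/9 - 4/3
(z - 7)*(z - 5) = z^2 - 12*z + 35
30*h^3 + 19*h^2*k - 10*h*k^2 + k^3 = (-6*h + k)*(-5*h + k)*(h + k)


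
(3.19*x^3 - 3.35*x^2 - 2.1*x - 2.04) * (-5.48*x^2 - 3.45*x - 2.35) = -17.4812*x^5 + 7.3525*x^4 + 15.569*x^3 + 26.2967*x^2 + 11.973*x + 4.794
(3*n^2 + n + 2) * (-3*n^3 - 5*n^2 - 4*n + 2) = -9*n^5 - 18*n^4 - 23*n^3 - 8*n^2 - 6*n + 4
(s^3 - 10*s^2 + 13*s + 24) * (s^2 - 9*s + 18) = s^5 - 19*s^4 + 121*s^3 - 273*s^2 + 18*s + 432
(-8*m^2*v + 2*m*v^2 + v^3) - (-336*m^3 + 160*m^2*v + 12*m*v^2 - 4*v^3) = 336*m^3 - 168*m^2*v - 10*m*v^2 + 5*v^3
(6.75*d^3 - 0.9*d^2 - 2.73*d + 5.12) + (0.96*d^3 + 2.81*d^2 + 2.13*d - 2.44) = 7.71*d^3 + 1.91*d^2 - 0.6*d + 2.68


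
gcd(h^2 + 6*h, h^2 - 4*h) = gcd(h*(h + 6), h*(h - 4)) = h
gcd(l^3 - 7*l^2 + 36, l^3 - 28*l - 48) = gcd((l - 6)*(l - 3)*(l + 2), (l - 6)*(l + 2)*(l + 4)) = l^2 - 4*l - 12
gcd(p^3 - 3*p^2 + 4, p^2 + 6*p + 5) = p + 1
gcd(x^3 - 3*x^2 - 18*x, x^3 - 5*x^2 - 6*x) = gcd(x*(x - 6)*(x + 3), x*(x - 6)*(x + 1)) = x^2 - 6*x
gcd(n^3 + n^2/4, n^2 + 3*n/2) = n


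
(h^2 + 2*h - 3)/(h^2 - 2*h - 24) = (-h^2 - 2*h + 3)/(-h^2 + 2*h + 24)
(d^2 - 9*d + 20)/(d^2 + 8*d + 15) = (d^2 - 9*d + 20)/(d^2 + 8*d + 15)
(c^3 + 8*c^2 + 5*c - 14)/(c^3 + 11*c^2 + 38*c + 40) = (c^2 + 6*c - 7)/(c^2 + 9*c + 20)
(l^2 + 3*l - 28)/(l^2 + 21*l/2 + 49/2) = 2*(l - 4)/(2*l + 7)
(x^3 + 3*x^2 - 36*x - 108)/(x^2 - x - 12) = (x^2 - 36)/(x - 4)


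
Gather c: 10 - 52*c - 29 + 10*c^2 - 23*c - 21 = 10*c^2 - 75*c - 40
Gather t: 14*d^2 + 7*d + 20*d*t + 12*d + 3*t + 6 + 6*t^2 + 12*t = 14*d^2 + 19*d + 6*t^2 + t*(20*d + 15) + 6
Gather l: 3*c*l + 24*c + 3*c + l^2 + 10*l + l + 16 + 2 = 27*c + l^2 + l*(3*c + 11) + 18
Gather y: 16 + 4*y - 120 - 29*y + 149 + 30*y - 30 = 5*y + 15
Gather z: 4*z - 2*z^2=-2*z^2 + 4*z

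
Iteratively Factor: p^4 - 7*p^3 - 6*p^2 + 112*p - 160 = (p - 5)*(p^3 - 2*p^2 - 16*p + 32) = (p - 5)*(p + 4)*(p^2 - 6*p + 8) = (p - 5)*(p - 2)*(p + 4)*(p - 4)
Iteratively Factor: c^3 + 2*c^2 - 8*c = (c - 2)*(c^2 + 4*c) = c*(c - 2)*(c + 4)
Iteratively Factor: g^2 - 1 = (g - 1)*(g + 1)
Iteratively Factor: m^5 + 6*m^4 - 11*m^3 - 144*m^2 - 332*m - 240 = (m + 4)*(m^4 + 2*m^3 - 19*m^2 - 68*m - 60) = (m - 5)*(m + 4)*(m^3 + 7*m^2 + 16*m + 12) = (m - 5)*(m + 2)*(m + 4)*(m^2 + 5*m + 6) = (m - 5)*(m + 2)*(m + 3)*(m + 4)*(m + 2)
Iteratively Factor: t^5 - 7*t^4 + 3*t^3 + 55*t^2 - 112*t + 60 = (t + 3)*(t^4 - 10*t^3 + 33*t^2 - 44*t + 20) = (t - 2)*(t + 3)*(t^3 - 8*t^2 + 17*t - 10) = (t - 5)*(t - 2)*(t + 3)*(t^2 - 3*t + 2) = (t - 5)*(t - 2)*(t - 1)*(t + 3)*(t - 2)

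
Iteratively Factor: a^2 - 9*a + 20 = (a - 5)*(a - 4)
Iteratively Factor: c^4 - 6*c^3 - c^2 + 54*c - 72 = (c + 3)*(c^3 - 9*c^2 + 26*c - 24) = (c - 4)*(c + 3)*(c^2 - 5*c + 6) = (c - 4)*(c - 3)*(c + 3)*(c - 2)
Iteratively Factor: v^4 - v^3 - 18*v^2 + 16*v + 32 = (v + 4)*(v^3 - 5*v^2 + 2*v + 8) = (v - 4)*(v + 4)*(v^2 - v - 2) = (v - 4)*(v - 2)*(v + 4)*(v + 1)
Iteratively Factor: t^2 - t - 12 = (t + 3)*(t - 4)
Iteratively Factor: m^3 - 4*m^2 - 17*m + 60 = (m + 4)*(m^2 - 8*m + 15) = (m - 5)*(m + 4)*(m - 3)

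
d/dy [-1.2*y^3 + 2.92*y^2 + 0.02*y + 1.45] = -3.6*y^2 + 5.84*y + 0.02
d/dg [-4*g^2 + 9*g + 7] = 9 - 8*g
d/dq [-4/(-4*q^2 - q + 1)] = 4*(-8*q - 1)/(4*q^2 + q - 1)^2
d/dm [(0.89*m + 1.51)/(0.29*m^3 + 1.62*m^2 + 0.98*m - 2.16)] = (0.2581*m^3 + 1.4418*m^2 + 0.8722*m - (0.89*m + 1.51)*(0.87*m^2 + 3.24*m + 0.98) - 1.9224)/(0.29*m^3 + 1.62*m^2 + 0.98*m - 2.16)^2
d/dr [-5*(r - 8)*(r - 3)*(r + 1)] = -15*r^2 + 100*r - 65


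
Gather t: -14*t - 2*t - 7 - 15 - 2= -16*t - 24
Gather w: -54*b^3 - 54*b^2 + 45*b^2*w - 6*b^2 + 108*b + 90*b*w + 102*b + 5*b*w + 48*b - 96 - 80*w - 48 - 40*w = -54*b^3 - 60*b^2 + 258*b + w*(45*b^2 + 95*b - 120) - 144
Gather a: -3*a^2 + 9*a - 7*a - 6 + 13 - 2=-3*a^2 + 2*a + 5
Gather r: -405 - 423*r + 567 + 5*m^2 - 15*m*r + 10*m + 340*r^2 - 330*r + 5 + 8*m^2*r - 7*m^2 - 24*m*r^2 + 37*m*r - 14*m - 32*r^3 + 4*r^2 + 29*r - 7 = -2*m^2 - 4*m - 32*r^3 + r^2*(344 - 24*m) + r*(8*m^2 + 22*m - 724) + 160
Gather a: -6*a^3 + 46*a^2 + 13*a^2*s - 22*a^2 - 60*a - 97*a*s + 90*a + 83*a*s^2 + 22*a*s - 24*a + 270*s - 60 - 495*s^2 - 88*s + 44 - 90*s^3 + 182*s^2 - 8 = -6*a^3 + a^2*(13*s + 24) + a*(83*s^2 - 75*s + 6) - 90*s^3 - 313*s^2 + 182*s - 24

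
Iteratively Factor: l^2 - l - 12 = (l - 4)*(l + 3)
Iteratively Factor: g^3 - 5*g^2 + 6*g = (g)*(g^2 - 5*g + 6) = g*(g - 2)*(g - 3)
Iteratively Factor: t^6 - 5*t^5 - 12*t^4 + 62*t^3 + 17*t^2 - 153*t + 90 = (t - 1)*(t^5 - 4*t^4 - 16*t^3 + 46*t^2 + 63*t - 90) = (t - 1)*(t + 2)*(t^4 - 6*t^3 - 4*t^2 + 54*t - 45) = (t - 1)*(t + 2)*(t + 3)*(t^3 - 9*t^2 + 23*t - 15) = (t - 1)^2*(t + 2)*(t + 3)*(t^2 - 8*t + 15) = (t - 5)*(t - 1)^2*(t + 2)*(t + 3)*(t - 3)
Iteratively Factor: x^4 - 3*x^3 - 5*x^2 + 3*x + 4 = (x + 1)*(x^3 - 4*x^2 - x + 4) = (x - 4)*(x + 1)*(x^2 - 1) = (x - 4)*(x - 1)*(x + 1)*(x + 1)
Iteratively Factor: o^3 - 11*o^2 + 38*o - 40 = (o - 2)*(o^2 - 9*o + 20) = (o - 5)*(o - 2)*(o - 4)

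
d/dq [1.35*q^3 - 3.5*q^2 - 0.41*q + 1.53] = 4.05*q^2 - 7.0*q - 0.41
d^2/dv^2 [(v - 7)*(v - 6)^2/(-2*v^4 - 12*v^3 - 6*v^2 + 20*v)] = (-v^9 + 57*v^8 - 369*v^7 - 2665*v^6 + 9600*v^5 + 54576*v^4 + 23438*v^3 - 38556*v^2 - 22680*v + 25200)/(v^3*(v^9 + 18*v^8 + 117*v^7 + 294*v^6 - 9*v^5 - 1098*v^4 - 753*v^3 + 1530*v^2 + 900*v - 1000))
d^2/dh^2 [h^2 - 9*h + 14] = 2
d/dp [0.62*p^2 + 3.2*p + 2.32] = 1.24*p + 3.2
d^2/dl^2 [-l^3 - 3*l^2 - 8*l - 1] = -6*l - 6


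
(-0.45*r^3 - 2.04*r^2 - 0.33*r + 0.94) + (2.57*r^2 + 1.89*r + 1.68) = -0.45*r^3 + 0.53*r^2 + 1.56*r + 2.62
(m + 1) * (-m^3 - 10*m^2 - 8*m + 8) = -m^4 - 11*m^3 - 18*m^2 + 8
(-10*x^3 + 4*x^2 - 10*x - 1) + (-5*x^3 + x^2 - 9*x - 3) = -15*x^3 + 5*x^2 - 19*x - 4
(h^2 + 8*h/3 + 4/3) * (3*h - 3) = 3*h^3 + 5*h^2 - 4*h - 4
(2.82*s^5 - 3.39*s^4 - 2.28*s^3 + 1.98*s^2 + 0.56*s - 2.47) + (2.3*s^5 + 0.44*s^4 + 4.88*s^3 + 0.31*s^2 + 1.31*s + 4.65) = 5.12*s^5 - 2.95*s^4 + 2.6*s^3 + 2.29*s^2 + 1.87*s + 2.18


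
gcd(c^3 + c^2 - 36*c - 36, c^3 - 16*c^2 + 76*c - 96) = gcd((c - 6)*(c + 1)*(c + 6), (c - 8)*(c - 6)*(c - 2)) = c - 6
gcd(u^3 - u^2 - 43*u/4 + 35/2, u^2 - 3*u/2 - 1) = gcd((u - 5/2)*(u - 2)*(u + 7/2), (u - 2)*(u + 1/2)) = u - 2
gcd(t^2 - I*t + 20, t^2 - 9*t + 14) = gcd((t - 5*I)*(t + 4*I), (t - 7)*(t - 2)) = 1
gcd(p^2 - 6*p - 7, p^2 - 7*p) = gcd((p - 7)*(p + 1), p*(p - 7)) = p - 7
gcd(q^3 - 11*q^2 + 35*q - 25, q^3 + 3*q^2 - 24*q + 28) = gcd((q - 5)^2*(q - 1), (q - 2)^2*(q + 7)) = 1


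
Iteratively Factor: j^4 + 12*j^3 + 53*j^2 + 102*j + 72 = (j + 2)*(j^3 + 10*j^2 + 33*j + 36) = (j + 2)*(j + 3)*(j^2 + 7*j + 12) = (j + 2)*(j + 3)*(j + 4)*(j + 3)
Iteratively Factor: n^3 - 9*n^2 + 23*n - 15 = (n - 1)*(n^2 - 8*n + 15) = (n - 3)*(n - 1)*(n - 5)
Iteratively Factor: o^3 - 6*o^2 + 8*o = (o)*(o^2 - 6*o + 8) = o*(o - 4)*(o - 2)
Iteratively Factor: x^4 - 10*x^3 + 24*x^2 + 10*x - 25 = (x - 5)*(x^3 - 5*x^2 - x + 5) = (x - 5)*(x + 1)*(x^2 - 6*x + 5) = (x - 5)*(x - 1)*(x + 1)*(x - 5)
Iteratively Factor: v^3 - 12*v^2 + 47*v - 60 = (v - 4)*(v^2 - 8*v + 15) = (v - 5)*(v - 4)*(v - 3)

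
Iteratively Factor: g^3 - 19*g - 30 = (g - 5)*(g^2 + 5*g + 6) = (g - 5)*(g + 2)*(g + 3)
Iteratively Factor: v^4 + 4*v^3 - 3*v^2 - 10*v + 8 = (v + 4)*(v^3 - 3*v + 2) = (v - 1)*(v + 4)*(v^2 + v - 2) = (v - 1)^2*(v + 4)*(v + 2)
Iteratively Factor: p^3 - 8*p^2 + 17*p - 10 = (p - 1)*(p^2 - 7*p + 10) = (p - 2)*(p - 1)*(p - 5)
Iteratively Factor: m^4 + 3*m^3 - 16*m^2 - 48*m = (m)*(m^3 + 3*m^2 - 16*m - 48) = m*(m + 4)*(m^2 - m - 12) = m*(m + 3)*(m + 4)*(m - 4)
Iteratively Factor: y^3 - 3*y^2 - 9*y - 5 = (y + 1)*(y^2 - 4*y - 5) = (y + 1)^2*(y - 5)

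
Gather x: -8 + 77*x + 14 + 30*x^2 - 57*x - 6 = 30*x^2 + 20*x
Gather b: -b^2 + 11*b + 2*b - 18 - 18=-b^2 + 13*b - 36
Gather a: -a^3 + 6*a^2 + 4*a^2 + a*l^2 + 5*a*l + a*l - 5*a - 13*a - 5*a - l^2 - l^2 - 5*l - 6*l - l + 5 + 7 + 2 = -a^3 + 10*a^2 + a*(l^2 + 6*l - 23) - 2*l^2 - 12*l + 14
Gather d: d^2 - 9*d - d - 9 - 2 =d^2 - 10*d - 11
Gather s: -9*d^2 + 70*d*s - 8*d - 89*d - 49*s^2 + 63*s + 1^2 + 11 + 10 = -9*d^2 - 97*d - 49*s^2 + s*(70*d + 63) + 22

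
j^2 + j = j*(j + 1)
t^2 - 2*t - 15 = (t - 5)*(t + 3)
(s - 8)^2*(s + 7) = s^3 - 9*s^2 - 48*s + 448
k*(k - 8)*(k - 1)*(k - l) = k^4 - k^3*l - 9*k^3 + 9*k^2*l + 8*k^2 - 8*k*l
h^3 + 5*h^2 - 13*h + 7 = (h - 1)^2*(h + 7)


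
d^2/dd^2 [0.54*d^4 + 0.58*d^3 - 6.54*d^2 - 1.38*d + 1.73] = 6.48*d^2 + 3.48*d - 13.08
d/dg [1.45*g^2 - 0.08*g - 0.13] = 2.9*g - 0.08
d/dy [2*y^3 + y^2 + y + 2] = 6*y^2 + 2*y + 1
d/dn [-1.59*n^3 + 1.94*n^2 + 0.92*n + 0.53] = -4.77*n^2 + 3.88*n + 0.92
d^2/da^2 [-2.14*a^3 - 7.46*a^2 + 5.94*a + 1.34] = -12.84*a - 14.92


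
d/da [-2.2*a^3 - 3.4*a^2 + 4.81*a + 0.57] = -6.6*a^2 - 6.8*a + 4.81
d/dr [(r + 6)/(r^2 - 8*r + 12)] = (r^2 - 8*r - 2*(r - 4)*(r + 6) + 12)/(r^2 - 8*r + 12)^2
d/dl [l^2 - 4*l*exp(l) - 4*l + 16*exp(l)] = -4*l*exp(l) + 2*l + 12*exp(l) - 4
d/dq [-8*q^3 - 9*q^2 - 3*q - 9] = -24*q^2 - 18*q - 3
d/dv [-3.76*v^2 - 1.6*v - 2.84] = -7.52*v - 1.6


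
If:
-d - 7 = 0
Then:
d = -7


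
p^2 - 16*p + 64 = (p - 8)^2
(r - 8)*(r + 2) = r^2 - 6*r - 16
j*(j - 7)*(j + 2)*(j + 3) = j^4 - 2*j^3 - 29*j^2 - 42*j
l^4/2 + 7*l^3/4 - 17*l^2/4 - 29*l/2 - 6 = (l/2 + 1)*(l - 3)*(l + 1/2)*(l + 4)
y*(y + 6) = y^2 + 6*y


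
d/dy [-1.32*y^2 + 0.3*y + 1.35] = 0.3 - 2.64*y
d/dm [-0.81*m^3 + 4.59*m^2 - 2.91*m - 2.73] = -2.43*m^2 + 9.18*m - 2.91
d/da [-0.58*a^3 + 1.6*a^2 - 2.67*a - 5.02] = -1.74*a^2 + 3.2*a - 2.67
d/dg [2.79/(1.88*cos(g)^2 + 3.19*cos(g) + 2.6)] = (10.4904*cos(g) + 8.9001)*sin(g)/(1.88*cos(g)^2 + 3.19*cos(g) + 2.6)^2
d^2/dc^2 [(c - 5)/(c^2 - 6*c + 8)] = 2*((11 - 3*c)*(c^2 - 6*c + 8) + 4*(c - 5)*(c - 3)^2)/(c^2 - 6*c + 8)^3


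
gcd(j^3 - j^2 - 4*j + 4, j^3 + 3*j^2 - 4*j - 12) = j^2 - 4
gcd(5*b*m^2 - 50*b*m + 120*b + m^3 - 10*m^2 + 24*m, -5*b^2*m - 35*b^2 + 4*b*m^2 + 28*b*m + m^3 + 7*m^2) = 5*b + m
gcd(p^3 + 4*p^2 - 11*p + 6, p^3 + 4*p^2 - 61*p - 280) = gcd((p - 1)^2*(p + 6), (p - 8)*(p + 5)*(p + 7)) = 1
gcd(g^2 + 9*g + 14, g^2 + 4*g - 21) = g + 7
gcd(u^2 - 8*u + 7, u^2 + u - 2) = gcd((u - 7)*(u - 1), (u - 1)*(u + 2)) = u - 1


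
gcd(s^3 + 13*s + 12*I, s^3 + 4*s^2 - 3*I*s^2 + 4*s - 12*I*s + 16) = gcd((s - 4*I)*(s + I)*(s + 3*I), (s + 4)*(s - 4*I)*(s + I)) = s^2 - 3*I*s + 4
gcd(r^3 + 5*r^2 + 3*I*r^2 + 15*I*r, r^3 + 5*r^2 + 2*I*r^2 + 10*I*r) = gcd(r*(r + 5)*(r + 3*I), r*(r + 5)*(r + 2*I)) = r^2 + 5*r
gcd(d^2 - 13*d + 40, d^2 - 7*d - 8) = d - 8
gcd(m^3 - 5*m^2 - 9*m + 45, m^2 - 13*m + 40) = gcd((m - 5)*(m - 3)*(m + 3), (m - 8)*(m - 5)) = m - 5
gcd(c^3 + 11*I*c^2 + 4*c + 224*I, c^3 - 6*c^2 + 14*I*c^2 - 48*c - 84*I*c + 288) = c + 8*I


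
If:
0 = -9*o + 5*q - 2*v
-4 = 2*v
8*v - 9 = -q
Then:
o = 43/3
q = 25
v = -2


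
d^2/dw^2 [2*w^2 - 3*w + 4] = 4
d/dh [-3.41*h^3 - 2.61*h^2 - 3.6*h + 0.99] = -10.23*h^2 - 5.22*h - 3.6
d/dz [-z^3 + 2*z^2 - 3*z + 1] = -3*z^2 + 4*z - 3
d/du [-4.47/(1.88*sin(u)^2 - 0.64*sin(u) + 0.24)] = (16.8072*sin(u) - 2.8608)*cos(u)/(1.88*sin(u)^2 - 0.64*sin(u) + 0.24)^2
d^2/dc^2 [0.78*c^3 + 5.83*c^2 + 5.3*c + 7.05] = 4.68*c + 11.66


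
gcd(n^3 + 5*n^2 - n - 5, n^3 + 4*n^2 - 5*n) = n^2 + 4*n - 5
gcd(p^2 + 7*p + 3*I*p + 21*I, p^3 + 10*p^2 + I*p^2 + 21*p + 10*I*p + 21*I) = p + 7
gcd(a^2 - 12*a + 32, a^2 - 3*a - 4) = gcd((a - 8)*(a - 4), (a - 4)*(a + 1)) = a - 4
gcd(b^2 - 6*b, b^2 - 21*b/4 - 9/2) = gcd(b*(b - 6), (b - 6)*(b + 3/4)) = b - 6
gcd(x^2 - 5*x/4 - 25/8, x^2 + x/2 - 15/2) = x - 5/2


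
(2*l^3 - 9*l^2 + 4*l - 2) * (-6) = -12*l^3 + 54*l^2 - 24*l + 12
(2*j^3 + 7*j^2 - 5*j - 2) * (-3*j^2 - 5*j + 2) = -6*j^5 - 31*j^4 - 16*j^3 + 45*j^2 - 4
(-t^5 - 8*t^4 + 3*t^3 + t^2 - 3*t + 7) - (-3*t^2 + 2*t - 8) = -t^5 - 8*t^4 + 3*t^3 + 4*t^2 - 5*t + 15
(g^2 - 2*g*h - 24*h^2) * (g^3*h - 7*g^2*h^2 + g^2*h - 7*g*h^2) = g^5*h - 9*g^4*h^2 + g^4*h - 10*g^3*h^3 - 9*g^3*h^2 + 168*g^2*h^4 - 10*g^2*h^3 + 168*g*h^4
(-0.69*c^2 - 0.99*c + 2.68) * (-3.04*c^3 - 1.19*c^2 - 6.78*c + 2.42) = 2.0976*c^5 + 3.8307*c^4 - 2.2909*c^3 + 1.8532*c^2 - 20.5662*c + 6.4856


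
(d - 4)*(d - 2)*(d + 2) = d^3 - 4*d^2 - 4*d + 16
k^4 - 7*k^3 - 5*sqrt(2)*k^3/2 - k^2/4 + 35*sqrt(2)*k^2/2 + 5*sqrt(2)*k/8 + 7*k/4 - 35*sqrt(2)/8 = (k - 7)*(k - 1/2)*(k + 1/2)*(k - 5*sqrt(2)/2)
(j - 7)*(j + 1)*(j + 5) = j^3 - j^2 - 37*j - 35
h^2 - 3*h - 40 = (h - 8)*(h + 5)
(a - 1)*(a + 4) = a^2 + 3*a - 4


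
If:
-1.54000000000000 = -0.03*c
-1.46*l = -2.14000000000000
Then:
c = 51.33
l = 1.47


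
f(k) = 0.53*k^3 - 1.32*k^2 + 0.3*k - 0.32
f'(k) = 1.59*k^2 - 2.64*k + 0.3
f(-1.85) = -8.75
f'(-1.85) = 10.63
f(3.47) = 6.97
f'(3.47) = 10.28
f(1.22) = -0.96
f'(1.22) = -0.55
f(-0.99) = -2.42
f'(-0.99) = 4.47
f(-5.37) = -122.07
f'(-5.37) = 60.33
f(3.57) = 8.04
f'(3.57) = 11.14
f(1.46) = -1.05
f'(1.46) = -0.17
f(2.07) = -0.65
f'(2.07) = 1.65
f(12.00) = 729.04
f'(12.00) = 197.58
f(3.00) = 3.01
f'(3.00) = 6.69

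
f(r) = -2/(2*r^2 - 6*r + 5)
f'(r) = -2*(6 - 4*r)/(2*r^2 - 6*r + 5)^2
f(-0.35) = -0.27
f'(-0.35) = -0.27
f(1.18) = -2.84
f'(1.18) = -5.15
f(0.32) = -0.61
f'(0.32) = -0.87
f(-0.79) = -0.18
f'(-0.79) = -0.15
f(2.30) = -1.12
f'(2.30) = 2.02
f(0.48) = -0.77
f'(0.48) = -1.23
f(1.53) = -3.99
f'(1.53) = 0.95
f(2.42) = -0.91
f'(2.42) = 1.53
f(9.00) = -0.02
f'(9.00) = 0.00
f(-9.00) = -0.00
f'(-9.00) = 0.00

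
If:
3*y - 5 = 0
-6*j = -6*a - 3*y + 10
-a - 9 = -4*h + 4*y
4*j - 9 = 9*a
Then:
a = -37/15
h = 33/10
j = -33/10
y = 5/3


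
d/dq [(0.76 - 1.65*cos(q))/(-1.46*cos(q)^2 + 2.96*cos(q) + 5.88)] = (2.409*cos(q)^2 - 2.2192*cos(q) + 11.9516)*sin(q)/(2.1316*cos(q)^4 - 8.6432*cos(q)^3 - 8.408*cos(q)^2 + 34.8096*cos(q) + 34.5744)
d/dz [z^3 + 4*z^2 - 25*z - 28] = 3*z^2 + 8*z - 25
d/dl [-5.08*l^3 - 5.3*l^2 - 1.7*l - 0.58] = -15.24*l^2 - 10.6*l - 1.7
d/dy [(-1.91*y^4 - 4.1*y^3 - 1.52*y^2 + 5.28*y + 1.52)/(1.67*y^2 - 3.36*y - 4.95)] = (-6.3794*y^5 + 12.4058*y^4 + 65.37*y^3 + 57.1746*y^2 + 9.9712*y - 21.0288)/(2.7889*y^4 - 11.2224*y^3 - 5.2434*y^2 + 33.264*y + 24.5025)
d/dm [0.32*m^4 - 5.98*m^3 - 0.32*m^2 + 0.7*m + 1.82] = 1.28*m^3 - 17.94*m^2 - 0.64*m + 0.7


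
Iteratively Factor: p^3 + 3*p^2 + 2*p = (p + 2)*(p^2 + p) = (p + 1)*(p + 2)*(p)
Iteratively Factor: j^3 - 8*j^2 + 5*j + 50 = (j - 5)*(j^2 - 3*j - 10) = (j - 5)*(j + 2)*(j - 5)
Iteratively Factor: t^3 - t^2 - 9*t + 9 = (t + 3)*(t^2 - 4*t + 3) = (t - 1)*(t + 3)*(t - 3)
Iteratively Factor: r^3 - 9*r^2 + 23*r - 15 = (r - 5)*(r^2 - 4*r + 3) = (r - 5)*(r - 1)*(r - 3)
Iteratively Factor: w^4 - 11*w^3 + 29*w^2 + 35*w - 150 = (w - 3)*(w^3 - 8*w^2 + 5*w + 50) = (w - 5)*(w - 3)*(w^2 - 3*w - 10) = (w - 5)*(w - 3)*(w + 2)*(w - 5)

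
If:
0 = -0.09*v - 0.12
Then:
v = -1.33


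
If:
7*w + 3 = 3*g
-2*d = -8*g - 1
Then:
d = 28*w/3 + 9/2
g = 7*w/3 + 1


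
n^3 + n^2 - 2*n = n*(n - 1)*(n + 2)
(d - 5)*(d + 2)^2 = d^3 - d^2 - 16*d - 20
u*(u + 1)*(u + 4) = u^3 + 5*u^2 + 4*u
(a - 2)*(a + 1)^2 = a^3 - 3*a - 2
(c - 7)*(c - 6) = c^2 - 13*c + 42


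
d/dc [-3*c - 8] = -3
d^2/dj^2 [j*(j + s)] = 2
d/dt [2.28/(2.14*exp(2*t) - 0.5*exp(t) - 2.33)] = (1.14 - 9.7584*exp(t))*exp(t)/(-2.14*exp(2*t) + 0.5*exp(t) + 2.33)^2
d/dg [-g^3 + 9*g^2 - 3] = 3*g*(6 - g)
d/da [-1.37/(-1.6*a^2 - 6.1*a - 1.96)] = (-4.384*a - 8.357)/(1.6*a^2 + 6.1*a + 1.96)^2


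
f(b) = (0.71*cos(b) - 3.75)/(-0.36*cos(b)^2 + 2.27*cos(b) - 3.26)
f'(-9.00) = 0.12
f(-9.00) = 0.78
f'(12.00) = 0.86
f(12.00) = 1.97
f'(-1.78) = 0.47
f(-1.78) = 1.04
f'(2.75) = -0.11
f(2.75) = 0.78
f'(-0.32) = 0.59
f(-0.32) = 2.15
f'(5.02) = 0.76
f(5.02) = 1.36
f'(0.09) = -0.18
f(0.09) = 2.24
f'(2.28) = -0.26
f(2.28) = 0.86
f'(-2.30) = 0.25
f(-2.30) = 0.86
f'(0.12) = -0.24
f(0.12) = 2.24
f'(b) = (-0.72*sin(b)*cos(b) + 2.27*sin(b))*(0.71*cos(b) - 3.75)/(-0.36*cos(b)^2 + 2.27*cos(b) - 3.26)^2 - 0.71*sin(b)/(-0.36*cos(b)^2 + 2.27*cos(b) - 3.26)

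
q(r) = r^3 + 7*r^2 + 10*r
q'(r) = 3*r^2 + 14*r + 10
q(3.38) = 152.39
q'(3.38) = 91.59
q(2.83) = 107.03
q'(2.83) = 73.65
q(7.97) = 1030.61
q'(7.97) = 312.14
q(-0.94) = -4.05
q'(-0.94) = -0.51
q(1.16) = 22.58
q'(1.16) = 30.28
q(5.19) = 380.25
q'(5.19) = 163.47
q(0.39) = 5.02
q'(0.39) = 15.92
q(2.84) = 107.77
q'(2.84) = 73.96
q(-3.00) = 6.00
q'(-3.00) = -5.00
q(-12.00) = -840.00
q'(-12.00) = 274.00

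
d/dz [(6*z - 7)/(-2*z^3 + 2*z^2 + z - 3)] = (24*z^3 - 54*z^2 + 28*z - 11)/(4*z^6 - 8*z^5 + 16*z^3 - 11*z^2 - 6*z + 9)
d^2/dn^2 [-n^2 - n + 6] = -2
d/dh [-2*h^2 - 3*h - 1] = -4*h - 3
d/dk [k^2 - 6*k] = 2*k - 6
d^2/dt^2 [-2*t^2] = -4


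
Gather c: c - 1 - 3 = c - 4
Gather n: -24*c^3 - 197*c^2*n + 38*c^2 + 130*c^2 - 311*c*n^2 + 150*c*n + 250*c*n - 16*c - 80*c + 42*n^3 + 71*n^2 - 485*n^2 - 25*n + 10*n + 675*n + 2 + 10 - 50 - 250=-24*c^3 + 168*c^2 - 96*c + 42*n^3 + n^2*(-311*c - 414) + n*(-197*c^2 + 400*c + 660) - 288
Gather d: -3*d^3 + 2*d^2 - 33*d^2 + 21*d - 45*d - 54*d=-3*d^3 - 31*d^2 - 78*d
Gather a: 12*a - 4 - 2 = 12*a - 6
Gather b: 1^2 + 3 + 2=6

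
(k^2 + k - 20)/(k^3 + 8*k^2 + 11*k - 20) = (k - 4)/(k^2 + 3*k - 4)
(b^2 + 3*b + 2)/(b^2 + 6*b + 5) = (b + 2)/(b + 5)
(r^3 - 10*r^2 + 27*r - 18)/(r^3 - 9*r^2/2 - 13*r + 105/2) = 2*(r^2 - 7*r + 6)/(2*r^2 - 3*r - 35)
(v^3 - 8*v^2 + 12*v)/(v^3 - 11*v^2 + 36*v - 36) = v/(v - 3)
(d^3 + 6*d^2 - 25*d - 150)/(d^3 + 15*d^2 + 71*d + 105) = (d^2 + d - 30)/(d^2 + 10*d + 21)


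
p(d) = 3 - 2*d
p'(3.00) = -2.00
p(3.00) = -3.00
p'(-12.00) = -2.00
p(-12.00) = 27.00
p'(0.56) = -2.00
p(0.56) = 1.88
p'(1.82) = -2.00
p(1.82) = -0.64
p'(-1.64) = -2.00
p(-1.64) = 6.28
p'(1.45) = -2.00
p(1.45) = 0.10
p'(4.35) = -2.00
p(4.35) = -5.70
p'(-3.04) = -2.00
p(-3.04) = 9.08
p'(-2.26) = -2.00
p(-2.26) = 7.52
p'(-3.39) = -2.00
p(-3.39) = 9.78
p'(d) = -2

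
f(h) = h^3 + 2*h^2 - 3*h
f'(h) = 3*h^2 + 4*h - 3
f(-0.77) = 3.04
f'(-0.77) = -4.30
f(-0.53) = 2.00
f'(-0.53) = -4.28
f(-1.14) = 4.54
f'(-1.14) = -3.66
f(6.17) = 292.51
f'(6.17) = 135.89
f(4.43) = 112.90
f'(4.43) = 73.59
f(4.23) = 98.78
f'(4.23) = 67.60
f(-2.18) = 5.68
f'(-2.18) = 2.54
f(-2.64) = 3.46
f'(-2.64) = 7.35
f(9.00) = 864.00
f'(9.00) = 276.00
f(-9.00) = -540.00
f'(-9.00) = 204.00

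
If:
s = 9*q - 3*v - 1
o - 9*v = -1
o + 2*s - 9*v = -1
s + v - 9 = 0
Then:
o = 80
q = 28/9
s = 0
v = 9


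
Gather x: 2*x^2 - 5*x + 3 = 2*x^2 - 5*x + 3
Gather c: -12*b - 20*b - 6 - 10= -32*b - 16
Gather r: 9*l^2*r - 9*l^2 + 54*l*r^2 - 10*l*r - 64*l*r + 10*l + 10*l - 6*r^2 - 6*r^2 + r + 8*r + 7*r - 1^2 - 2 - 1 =-9*l^2 + 20*l + r^2*(54*l - 12) + r*(9*l^2 - 74*l + 16) - 4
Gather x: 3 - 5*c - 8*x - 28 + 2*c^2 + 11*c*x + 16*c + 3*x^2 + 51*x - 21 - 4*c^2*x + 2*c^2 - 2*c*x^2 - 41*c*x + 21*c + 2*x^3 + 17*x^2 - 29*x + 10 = 4*c^2 + 32*c + 2*x^3 + x^2*(20 - 2*c) + x*(-4*c^2 - 30*c + 14) - 36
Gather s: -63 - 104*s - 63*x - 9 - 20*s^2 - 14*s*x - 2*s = -20*s^2 + s*(-14*x - 106) - 63*x - 72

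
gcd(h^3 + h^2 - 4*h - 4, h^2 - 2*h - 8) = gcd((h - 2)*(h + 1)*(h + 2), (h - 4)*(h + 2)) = h + 2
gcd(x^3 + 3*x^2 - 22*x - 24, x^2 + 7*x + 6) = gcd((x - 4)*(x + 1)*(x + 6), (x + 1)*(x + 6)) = x^2 + 7*x + 6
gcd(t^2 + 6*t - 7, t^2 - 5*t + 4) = t - 1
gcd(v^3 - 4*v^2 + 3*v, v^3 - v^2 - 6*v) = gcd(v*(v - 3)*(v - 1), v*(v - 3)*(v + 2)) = v^2 - 3*v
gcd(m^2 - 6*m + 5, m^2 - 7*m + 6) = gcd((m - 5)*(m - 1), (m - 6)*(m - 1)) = m - 1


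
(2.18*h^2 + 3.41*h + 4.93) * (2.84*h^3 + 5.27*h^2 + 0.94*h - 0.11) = 6.1912*h^5 + 21.173*h^4 + 34.0211*h^3 + 28.9467*h^2 + 4.2591*h - 0.5423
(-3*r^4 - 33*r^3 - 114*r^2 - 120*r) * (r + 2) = -3*r^5 - 39*r^4 - 180*r^3 - 348*r^2 - 240*r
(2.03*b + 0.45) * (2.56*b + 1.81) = 5.1968*b^2 + 4.8263*b + 0.8145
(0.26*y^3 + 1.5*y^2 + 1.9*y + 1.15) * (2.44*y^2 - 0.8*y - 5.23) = 0.6344*y^5 + 3.452*y^4 + 2.0762*y^3 - 6.559*y^2 - 10.857*y - 6.0145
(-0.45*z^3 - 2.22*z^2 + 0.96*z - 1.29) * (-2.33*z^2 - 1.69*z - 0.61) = 1.0485*z^5 + 5.9331*z^4 + 1.7895*z^3 + 2.7375*z^2 + 1.5945*z + 0.7869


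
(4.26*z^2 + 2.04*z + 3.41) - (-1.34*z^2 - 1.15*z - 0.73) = 5.6*z^2 + 3.19*z + 4.14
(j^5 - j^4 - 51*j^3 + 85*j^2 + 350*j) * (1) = j^5 - j^4 - 51*j^3 + 85*j^2 + 350*j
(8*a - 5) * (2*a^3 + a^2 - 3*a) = 16*a^4 - 2*a^3 - 29*a^2 + 15*a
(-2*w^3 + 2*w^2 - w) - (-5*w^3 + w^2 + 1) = 3*w^3 + w^2 - w - 1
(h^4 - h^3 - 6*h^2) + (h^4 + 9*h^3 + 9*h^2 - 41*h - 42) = 2*h^4 + 8*h^3 + 3*h^2 - 41*h - 42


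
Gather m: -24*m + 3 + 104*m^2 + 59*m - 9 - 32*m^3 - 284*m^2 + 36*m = -32*m^3 - 180*m^2 + 71*m - 6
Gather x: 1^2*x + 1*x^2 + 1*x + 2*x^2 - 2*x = 3*x^2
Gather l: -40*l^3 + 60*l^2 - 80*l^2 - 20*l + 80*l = -40*l^3 - 20*l^2 + 60*l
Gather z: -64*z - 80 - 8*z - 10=-72*z - 90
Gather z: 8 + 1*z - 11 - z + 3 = 0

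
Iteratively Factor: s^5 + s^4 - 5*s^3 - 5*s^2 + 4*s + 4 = (s + 1)*(s^4 - 5*s^2 + 4) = (s - 2)*(s + 1)*(s^3 + 2*s^2 - s - 2) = (s - 2)*(s + 1)^2*(s^2 + s - 2) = (s - 2)*(s + 1)^2*(s + 2)*(s - 1)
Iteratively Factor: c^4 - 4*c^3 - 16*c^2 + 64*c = (c)*(c^3 - 4*c^2 - 16*c + 64) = c*(c - 4)*(c^2 - 16) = c*(c - 4)*(c + 4)*(c - 4)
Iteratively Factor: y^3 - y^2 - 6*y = (y + 2)*(y^2 - 3*y) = y*(y + 2)*(y - 3)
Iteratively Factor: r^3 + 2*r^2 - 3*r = (r)*(r^2 + 2*r - 3) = r*(r - 1)*(r + 3)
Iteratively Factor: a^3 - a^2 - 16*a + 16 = (a - 1)*(a^2 - 16) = (a - 4)*(a - 1)*(a + 4)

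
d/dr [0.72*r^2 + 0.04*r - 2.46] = 1.44*r + 0.04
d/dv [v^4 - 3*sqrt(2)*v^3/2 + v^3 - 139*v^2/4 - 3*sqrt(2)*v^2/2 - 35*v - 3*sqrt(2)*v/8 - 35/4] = 4*v^3 - 9*sqrt(2)*v^2/2 + 3*v^2 - 139*v/2 - 3*sqrt(2)*v - 35 - 3*sqrt(2)/8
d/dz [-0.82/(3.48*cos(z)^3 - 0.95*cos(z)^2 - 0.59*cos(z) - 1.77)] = (-8.5608*cos(z)^2 + 1.558*cos(z) + 0.4838)*sin(z)/(-3.48*cos(z)^3 + 0.95*cos(z)^2 + 0.59*cos(z) + 1.77)^2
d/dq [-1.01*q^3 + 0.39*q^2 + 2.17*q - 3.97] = -3.03*q^2 + 0.78*q + 2.17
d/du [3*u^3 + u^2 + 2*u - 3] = 9*u^2 + 2*u + 2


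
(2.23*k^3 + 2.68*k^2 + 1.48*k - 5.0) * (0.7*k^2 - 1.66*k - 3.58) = 1.561*k^5 - 1.8258*k^4 - 11.3962*k^3 - 15.5512*k^2 + 3.0016*k + 17.9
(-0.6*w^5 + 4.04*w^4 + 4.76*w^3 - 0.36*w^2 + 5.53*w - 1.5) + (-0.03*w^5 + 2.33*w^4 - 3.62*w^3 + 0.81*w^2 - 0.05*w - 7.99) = -0.63*w^5 + 6.37*w^4 + 1.14*w^3 + 0.45*w^2 + 5.48*w - 9.49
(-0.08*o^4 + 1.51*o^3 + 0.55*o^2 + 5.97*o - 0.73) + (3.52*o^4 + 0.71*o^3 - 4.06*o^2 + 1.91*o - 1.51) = 3.44*o^4 + 2.22*o^3 - 3.51*o^2 + 7.88*o - 2.24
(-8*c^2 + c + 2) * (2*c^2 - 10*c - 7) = -16*c^4 + 82*c^3 + 50*c^2 - 27*c - 14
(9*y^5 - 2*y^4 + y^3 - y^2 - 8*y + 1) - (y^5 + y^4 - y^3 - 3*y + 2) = 8*y^5 - 3*y^4 + 2*y^3 - y^2 - 5*y - 1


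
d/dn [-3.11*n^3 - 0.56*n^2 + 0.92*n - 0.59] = -9.33*n^2 - 1.12*n + 0.92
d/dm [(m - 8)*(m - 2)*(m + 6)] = 3*m^2 - 8*m - 44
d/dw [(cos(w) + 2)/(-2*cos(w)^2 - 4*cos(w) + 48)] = (sin(w)^2 - 4*cos(w) - 29)*sin(w)/(2*(cos(w)^2 + 2*cos(w) - 24)^2)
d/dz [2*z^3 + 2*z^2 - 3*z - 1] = 6*z^2 + 4*z - 3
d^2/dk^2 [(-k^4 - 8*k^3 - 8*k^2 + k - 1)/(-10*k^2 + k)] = 2*(100*k^6 - 30*k^5 + 3*k^4 - 12*k^3 + 300*k^2 - 30*k + 1)/(k^3*(1000*k^3 - 300*k^2 + 30*k - 1))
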